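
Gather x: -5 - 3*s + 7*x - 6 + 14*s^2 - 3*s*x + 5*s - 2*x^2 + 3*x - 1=14*s^2 + 2*s - 2*x^2 + x*(10 - 3*s) - 12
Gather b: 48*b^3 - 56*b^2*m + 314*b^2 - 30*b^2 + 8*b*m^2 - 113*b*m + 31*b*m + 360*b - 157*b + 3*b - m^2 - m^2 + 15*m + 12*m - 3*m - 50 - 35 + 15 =48*b^3 + b^2*(284 - 56*m) + b*(8*m^2 - 82*m + 206) - 2*m^2 + 24*m - 70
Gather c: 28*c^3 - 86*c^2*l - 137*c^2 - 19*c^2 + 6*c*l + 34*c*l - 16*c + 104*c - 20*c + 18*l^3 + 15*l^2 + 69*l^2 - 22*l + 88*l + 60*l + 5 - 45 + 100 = 28*c^3 + c^2*(-86*l - 156) + c*(40*l + 68) + 18*l^3 + 84*l^2 + 126*l + 60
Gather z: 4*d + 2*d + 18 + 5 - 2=6*d + 21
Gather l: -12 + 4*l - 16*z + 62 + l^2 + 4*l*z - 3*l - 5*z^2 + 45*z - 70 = l^2 + l*(4*z + 1) - 5*z^2 + 29*z - 20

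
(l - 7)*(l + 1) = l^2 - 6*l - 7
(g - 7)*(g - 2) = g^2 - 9*g + 14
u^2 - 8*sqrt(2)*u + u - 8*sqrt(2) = (u + 1)*(u - 8*sqrt(2))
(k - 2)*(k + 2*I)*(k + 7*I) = k^3 - 2*k^2 + 9*I*k^2 - 14*k - 18*I*k + 28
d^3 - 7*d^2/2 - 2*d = d*(d - 4)*(d + 1/2)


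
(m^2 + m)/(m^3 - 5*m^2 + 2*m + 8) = m/(m^2 - 6*m + 8)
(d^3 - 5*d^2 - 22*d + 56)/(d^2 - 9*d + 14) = d + 4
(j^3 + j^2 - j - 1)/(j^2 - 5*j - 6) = (j^2 - 1)/(j - 6)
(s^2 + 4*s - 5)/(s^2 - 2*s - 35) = (s - 1)/(s - 7)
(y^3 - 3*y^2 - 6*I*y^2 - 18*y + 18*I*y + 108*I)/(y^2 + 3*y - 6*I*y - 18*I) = y - 6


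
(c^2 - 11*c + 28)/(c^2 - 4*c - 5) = (-c^2 + 11*c - 28)/(-c^2 + 4*c + 5)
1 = 1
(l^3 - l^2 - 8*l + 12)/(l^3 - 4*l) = (l^2 + l - 6)/(l*(l + 2))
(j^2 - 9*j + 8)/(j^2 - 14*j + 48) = (j - 1)/(j - 6)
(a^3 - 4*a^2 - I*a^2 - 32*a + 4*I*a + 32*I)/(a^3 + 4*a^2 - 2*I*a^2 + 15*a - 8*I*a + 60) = (a^2 - a*(8 + I) + 8*I)/(a^2 - 2*I*a + 15)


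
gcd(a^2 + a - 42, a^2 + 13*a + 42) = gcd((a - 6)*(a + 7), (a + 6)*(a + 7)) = a + 7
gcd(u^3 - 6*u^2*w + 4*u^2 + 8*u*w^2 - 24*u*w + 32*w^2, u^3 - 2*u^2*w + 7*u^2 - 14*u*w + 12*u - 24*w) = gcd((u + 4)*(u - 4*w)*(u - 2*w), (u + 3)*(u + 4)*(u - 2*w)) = u^2 - 2*u*w + 4*u - 8*w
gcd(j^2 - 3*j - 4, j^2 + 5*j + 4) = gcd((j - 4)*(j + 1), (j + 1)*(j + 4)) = j + 1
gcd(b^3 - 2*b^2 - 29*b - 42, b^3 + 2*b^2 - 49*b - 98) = b^2 - 5*b - 14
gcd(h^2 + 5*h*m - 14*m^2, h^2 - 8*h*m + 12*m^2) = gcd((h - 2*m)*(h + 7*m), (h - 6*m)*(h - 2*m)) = h - 2*m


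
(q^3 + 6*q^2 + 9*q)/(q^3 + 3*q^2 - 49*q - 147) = q*(q + 3)/(q^2 - 49)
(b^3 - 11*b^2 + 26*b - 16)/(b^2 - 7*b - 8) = (b^2 - 3*b + 2)/(b + 1)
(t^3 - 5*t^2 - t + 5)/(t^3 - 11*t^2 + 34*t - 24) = (t^2 - 4*t - 5)/(t^2 - 10*t + 24)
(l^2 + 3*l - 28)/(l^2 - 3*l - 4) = (l + 7)/(l + 1)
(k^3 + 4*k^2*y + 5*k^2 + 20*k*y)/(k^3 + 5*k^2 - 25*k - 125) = k*(k + 4*y)/(k^2 - 25)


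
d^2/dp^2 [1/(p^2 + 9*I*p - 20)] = 2*(-p^2 - 9*I*p + (2*p + 9*I)^2 + 20)/(p^2 + 9*I*p - 20)^3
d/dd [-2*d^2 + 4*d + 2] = 4 - 4*d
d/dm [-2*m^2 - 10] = -4*m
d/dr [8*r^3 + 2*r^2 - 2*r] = 24*r^2 + 4*r - 2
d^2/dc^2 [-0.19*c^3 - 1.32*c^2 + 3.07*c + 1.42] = -1.14*c - 2.64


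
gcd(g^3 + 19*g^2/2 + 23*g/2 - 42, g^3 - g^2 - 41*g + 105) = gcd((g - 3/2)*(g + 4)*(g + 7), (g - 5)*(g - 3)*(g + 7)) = g + 7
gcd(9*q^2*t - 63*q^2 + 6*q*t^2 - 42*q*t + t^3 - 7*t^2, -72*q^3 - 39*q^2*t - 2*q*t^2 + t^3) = 9*q^2 + 6*q*t + t^2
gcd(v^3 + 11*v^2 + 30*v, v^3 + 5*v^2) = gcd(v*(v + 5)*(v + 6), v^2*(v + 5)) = v^2 + 5*v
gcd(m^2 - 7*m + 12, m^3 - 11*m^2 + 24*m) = m - 3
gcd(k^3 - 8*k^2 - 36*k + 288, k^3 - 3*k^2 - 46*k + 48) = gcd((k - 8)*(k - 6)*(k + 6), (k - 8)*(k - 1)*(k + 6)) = k^2 - 2*k - 48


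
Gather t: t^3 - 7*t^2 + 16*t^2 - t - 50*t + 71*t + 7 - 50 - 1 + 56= t^3 + 9*t^2 + 20*t + 12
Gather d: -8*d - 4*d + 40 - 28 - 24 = -12*d - 12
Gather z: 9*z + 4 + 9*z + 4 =18*z + 8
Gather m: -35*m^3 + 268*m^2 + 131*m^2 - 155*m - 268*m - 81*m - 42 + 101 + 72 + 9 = -35*m^3 + 399*m^2 - 504*m + 140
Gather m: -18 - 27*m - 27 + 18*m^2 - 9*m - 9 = 18*m^2 - 36*m - 54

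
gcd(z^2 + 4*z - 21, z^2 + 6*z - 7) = z + 7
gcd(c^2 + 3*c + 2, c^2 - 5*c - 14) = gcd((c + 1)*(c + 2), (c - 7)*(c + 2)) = c + 2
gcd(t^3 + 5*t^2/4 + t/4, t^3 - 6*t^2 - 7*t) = t^2 + t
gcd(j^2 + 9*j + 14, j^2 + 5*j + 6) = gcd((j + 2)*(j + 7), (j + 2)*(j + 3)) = j + 2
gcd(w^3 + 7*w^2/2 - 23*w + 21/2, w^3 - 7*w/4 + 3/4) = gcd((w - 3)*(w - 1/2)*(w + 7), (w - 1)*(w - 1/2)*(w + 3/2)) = w - 1/2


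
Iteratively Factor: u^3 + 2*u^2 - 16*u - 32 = (u - 4)*(u^2 + 6*u + 8) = (u - 4)*(u + 4)*(u + 2)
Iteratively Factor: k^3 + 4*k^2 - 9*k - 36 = (k - 3)*(k^2 + 7*k + 12) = (k - 3)*(k + 4)*(k + 3)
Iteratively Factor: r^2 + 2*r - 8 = (r - 2)*(r + 4)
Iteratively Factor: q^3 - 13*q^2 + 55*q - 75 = (q - 5)*(q^2 - 8*q + 15) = (q - 5)^2*(q - 3)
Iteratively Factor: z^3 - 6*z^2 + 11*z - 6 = (z - 2)*(z^2 - 4*z + 3) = (z - 3)*(z - 2)*(z - 1)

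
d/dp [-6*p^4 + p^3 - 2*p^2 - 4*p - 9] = -24*p^3 + 3*p^2 - 4*p - 4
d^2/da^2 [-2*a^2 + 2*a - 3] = -4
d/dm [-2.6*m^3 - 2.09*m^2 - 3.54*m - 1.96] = -7.8*m^2 - 4.18*m - 3.54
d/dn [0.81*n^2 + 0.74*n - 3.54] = 1.62*n + 0.74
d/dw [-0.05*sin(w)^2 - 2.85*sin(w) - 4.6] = -(0.1*sin(w) + 2.85)*cos(w)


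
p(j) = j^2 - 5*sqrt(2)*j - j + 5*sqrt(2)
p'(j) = 2*j - 5*sqrt(2) - 1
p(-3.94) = 54.39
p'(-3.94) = -15.95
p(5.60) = -6.77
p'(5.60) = 3.13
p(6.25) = -4.31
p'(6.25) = 4.43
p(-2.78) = 37.24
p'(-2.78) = -13.63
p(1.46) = -2.58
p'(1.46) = -5.15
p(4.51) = -8.99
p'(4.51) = 0.95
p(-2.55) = 34.15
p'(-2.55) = -13.17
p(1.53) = -2.94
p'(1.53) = -5.01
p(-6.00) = 91.50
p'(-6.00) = -20.07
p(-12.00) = 247.92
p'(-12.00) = -32.07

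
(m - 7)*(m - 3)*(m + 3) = m^3 - 7*m^2 - 9*m + 63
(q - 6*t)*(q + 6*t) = q^2 - 36*t^2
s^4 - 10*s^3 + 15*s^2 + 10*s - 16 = (s - 8)*(s - 2)*(s - 1)*(s + 1)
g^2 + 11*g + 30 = (g + 5)*(g + 6)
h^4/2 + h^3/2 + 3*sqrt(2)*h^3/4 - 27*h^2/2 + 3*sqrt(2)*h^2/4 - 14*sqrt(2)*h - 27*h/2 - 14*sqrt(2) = (h/2 + 1/2)*(h - 7*sqrt(2)/2)*(h + sqrt(2))*(h + 4*sqrt(2))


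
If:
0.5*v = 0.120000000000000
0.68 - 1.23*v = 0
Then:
No Solution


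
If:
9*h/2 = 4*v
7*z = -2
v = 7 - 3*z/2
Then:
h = 416/63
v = 52/7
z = -2/7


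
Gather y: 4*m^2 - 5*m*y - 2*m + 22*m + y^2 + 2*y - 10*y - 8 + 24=4*m^2 + 20*m + y^2 + y*(-5*m - 8) + 16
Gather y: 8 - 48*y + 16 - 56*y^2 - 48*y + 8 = -56*y^2 - 96*y + 32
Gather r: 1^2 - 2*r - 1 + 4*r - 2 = 2*r - 2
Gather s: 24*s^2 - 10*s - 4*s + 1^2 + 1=24*s^2 - 14*s + 2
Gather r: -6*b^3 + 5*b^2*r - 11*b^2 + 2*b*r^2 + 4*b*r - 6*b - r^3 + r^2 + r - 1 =-6*b^3 - 11*b^2 - 6*b - r^3 + r^2*(2*b + 1) + r*(5*b^2 + 4*b + 1) - 1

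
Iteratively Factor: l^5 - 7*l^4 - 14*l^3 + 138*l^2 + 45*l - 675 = (l - 5)*(l^4 - 2*l^3 - 24*l^2 + 18*l + 135) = (l - 5)*(l + 3)*(l^3 - 5*l^2 - 9*l + 45) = (l - 5)*(l - 3)*(l + 3)*(l^2 - 2*l - 15) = (l - 5)^2*(l - 3)*(l + 3)*(l + 3)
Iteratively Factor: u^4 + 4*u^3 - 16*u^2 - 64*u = (u + 4)*(u^3 - 16*u) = (u - 4)*(u + 4)*(u^2 + 4*u) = u*(u - 4)*(u + 4)*(u + 4)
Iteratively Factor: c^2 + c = (c)*(c + 1)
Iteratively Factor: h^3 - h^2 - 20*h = (h - 5)*(h^2 + 4*h) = (h - 5)*(h + 4)*(h)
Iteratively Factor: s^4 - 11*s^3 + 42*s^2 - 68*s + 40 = (s - 5)*(s^3 - 6*s^2 + 12*s - 8) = (s - 5)*(s - 2)*(s^2 - 4*s + 4) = (s - 5)*(s - 2)^2*(s - 2)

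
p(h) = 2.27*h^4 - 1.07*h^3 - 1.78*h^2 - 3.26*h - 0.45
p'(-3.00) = -266.63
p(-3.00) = 206.07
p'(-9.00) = -6850.55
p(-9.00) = 15558.21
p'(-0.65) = -4.80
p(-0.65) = 1.62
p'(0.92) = -2.18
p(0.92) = -4.16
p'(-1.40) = -29.48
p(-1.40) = 12.28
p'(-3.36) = -371.97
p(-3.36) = 320.32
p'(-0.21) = -2.74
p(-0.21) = 0.17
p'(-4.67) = -981.42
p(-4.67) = 1164.61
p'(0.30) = -4.37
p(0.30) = -1.60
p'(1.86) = 37.44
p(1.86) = 7.61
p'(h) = 9.08*h^3 - 3.21*h^2 - 3.56*h - 3.26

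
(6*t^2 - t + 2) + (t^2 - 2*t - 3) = 7*t^2 - 3*t - 1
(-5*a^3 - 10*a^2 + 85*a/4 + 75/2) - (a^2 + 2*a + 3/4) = -5*a^3 - 11*a^2 + 77*a/4 + 147/4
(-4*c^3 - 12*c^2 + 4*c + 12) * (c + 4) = -4*c^4 - 28*c^3 - 44*c^2 + 28*c + 48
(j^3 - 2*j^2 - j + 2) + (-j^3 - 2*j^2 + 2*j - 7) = -4*j^2 + j - 5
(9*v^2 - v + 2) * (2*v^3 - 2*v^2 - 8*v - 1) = 18*v^5 - 20*v^4 - 66*v^3 - 5*v^2 - 15*v - 2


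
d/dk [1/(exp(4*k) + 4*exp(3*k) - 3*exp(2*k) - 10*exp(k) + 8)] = (-4*exp(3*k) - 12*exp(2*k) + 6*exp(k) + 10)*exp(k)/(exp(4*k) + 4*exp(3*k) - 3*exp(2*k) - 10*exp(k) + 8)^2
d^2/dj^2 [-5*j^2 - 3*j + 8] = -10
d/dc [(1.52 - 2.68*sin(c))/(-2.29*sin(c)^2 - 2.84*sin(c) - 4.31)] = (-6.1372*sin(c)^2 + 6.9616*sin(c) + 15.8676)*cos(c)/(5.2441*sin(c)^4 + 13.0072*sin(c)^3 + 27.8054*sin(c)^2 + 24.4808*sin(c) + 18.5761)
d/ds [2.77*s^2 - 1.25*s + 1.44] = 5.54*s - 1.25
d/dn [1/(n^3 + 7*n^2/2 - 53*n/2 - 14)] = 2*(-6*n^2 - 14*n + 53)/(2*n^3 + 7*n^2 - 53*n - 28)^2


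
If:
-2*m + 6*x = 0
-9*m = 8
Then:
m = -8/9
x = -8/27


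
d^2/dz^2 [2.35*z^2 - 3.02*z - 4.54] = 4.70000000000000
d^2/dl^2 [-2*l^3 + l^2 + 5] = 2 - 12*l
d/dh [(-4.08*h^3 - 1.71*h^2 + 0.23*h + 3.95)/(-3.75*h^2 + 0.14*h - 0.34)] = (15.3*h^4 - 1.1424*h^3 + 4.7847*h^2 + 30.7878*h - 0.6312)/(14.0625*h^4 - 1.05*h^3 + 2.5696*h^2 - 0.0952*h + 0.1156)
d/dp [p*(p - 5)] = 2*p - 5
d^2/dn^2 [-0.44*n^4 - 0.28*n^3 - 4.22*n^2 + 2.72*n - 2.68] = -5.28*n^2 - 1.68*n - 8.44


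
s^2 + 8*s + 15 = (s + 3)*(s + 5)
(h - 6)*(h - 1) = h^2 - 7*h + 6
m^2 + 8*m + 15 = (m + 3)*(m + 5)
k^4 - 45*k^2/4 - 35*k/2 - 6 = (k - 4)*(k + 1/2)*(k + 3/2)*(k + 2)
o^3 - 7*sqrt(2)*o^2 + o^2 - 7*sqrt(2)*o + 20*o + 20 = (o + 1)*(o - 5*sqrt(2))*(o - 2*sqrt(2))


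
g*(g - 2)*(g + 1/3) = g^3 - 5*g^2/3 - 2*g/3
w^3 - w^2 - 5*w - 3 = (w - 3)*(w + 1)^2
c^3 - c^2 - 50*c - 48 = (c - 8)*(c + 1)*(c + 6)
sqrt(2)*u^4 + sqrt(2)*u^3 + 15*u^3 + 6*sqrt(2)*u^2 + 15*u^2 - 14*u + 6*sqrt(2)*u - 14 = (u - sqrt(2)/2)*(u + sqrt(2))*(u + 7*sqrt(2))*(sqrt(2)*u + sqrt(2))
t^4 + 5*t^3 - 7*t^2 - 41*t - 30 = (t - 3)*(t + 1)*(t + 2)*(t + 5)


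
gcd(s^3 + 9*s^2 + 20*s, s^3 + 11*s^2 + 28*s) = s^2 + 4*s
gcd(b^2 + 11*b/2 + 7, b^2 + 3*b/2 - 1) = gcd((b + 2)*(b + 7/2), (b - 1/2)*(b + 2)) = b + 2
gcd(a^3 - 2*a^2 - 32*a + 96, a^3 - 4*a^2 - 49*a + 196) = a - 4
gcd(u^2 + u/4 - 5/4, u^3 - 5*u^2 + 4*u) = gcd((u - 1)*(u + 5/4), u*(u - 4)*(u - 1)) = u - 1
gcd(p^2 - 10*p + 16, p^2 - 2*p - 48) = p - 8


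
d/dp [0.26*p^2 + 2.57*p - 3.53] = 0.52*p + 2.57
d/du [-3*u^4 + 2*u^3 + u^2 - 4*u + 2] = -12*u^3 + 6*u^2 + 2*u - 4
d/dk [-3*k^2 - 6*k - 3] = -6*k - 6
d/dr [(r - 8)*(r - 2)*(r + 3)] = 3*r^2 - 14*r - 14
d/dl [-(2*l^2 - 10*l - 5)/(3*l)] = -2/3 - 5/(3*l^2)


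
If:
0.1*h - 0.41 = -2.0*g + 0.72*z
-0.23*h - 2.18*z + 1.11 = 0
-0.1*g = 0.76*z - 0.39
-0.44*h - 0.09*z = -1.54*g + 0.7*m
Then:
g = 0.35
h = 0.40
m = 0.46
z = 0.47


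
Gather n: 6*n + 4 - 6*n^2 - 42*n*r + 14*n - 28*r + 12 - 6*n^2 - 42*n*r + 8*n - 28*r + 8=-12*n^2 + n*(28 - 84*r) - 56*r + 24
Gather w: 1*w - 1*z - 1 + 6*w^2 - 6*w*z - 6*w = 6*w^2 + w*(-6*z - 5) - z - 1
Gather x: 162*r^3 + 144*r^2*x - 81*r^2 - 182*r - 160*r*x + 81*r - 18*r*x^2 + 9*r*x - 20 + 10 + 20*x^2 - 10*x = 162*r^3 - 81*r^2 - 101*r + x^2*(20 - 18*r) + x*(144*r^2 - 151*r - 10) - 10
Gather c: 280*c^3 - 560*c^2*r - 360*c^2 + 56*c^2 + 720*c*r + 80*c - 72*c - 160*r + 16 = 280*c^3 + c^2*(-560*r - 304) + c*(720*r + 8) - 160*r + 16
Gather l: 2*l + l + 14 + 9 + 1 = 3*l + 24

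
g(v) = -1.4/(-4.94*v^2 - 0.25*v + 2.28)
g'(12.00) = -0.00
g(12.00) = 0.00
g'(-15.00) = 0.00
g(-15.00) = 0.00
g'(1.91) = -0.10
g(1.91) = 0.09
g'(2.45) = -0.04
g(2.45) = 0.05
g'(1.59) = -0.20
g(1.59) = 0.13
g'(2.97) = -0.02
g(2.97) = 0.03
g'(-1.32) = 0.50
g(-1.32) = 0.23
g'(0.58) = -37.39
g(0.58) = -2.96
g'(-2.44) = 0.05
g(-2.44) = 0.05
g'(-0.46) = 3.30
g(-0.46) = -1.04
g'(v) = -1.4*(9.88*v + 0.25)/(-4.94*v^2 - 0.25*v + 2.28)^2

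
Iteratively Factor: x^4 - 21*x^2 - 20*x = (x + 1)*(x^3 - x^2 - 20*x) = (x + 1)*(x + 4)*(x^2 - 5*x) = x*(x + 1)*(x + 4)*(x - 5)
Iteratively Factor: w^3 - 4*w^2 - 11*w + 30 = (w + 3)*(w^2 - 7*w + 10) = (w - 5)*(w + 3)*(w - 2)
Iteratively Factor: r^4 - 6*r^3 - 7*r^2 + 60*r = (r)*(r^3 - 6*r^2 - 7*r + 60) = r*(r - 5)*(r^2 - r - 12) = r*(r - 5)*(r + 3)*(r - 4)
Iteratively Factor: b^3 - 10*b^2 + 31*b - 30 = (b - 3)*(b^2 - 7*b + 10) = (b - 3)*(b - 2)*(b - 5)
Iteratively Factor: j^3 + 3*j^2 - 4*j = (j - 1)*(j^2 + 4*j) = (j - 1)*(j + 4)*(j)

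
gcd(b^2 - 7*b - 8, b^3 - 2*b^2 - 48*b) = b - 8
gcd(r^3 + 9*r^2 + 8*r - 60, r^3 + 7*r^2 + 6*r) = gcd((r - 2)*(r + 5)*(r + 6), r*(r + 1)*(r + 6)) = r + 6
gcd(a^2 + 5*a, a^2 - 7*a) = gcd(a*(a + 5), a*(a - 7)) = a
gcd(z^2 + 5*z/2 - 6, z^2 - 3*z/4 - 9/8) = z - 3/2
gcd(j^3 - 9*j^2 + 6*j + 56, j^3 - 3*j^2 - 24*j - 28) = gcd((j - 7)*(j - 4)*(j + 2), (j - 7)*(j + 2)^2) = j^2 - 5*j - 14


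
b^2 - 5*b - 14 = (b - 7)*(b + 2)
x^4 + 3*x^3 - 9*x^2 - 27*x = x*(x - 3)*(x + 3)^2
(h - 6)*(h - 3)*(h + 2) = h^3 - 7*h^2 + 36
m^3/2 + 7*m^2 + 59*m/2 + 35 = (m/2 + 1)*(m + 5)*(m + 7)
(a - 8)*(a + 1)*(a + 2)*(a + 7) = a^4 + 2*a^3 - 57*a^2 - 170*a - 112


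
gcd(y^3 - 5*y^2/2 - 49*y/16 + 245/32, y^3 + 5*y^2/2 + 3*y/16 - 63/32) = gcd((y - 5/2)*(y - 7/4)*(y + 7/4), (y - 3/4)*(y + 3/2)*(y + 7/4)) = y + 7/4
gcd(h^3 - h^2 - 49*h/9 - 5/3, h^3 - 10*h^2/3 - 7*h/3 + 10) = h^2 - 4*h/3 - 5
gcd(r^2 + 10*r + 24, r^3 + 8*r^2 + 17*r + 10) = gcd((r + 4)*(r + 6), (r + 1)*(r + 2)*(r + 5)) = 1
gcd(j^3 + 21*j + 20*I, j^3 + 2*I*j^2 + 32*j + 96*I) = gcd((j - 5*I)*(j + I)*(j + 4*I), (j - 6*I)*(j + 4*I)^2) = j + 4*I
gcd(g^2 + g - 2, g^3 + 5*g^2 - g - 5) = g - 1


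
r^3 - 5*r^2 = r^2*(r - 5)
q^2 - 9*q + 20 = (q - 5)*(q - 4)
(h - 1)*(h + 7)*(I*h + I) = I*h^3 + 7*I*h^2 - I*h - 7*I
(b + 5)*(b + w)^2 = b^3 + 2*b^2*w + 5*b^2 + b*w^2 + 10*b*w + 5*w^2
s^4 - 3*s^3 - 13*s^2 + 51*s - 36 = (s - 3)^2*(s - 1)*(s + 4)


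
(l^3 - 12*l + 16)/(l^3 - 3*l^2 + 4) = (l + 4)/(l + 1)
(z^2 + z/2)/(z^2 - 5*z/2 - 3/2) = z/(z - 3)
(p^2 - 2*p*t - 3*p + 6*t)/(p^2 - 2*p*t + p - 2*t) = (p - 3)/(p + 1)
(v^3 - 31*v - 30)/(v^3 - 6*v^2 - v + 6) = (v + 5)/(v - 1)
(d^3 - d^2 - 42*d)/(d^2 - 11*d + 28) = d*(d + 6)/(d - 4)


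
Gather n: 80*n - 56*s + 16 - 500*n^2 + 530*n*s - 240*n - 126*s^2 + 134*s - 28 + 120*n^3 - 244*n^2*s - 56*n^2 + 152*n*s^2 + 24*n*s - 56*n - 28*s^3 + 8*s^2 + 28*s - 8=120*n^3 + n^2*(-244*s - 556) + n*(152*s^2 + 554*s - 216) - 28*s^3 - 118*s^2 + 106*s - 20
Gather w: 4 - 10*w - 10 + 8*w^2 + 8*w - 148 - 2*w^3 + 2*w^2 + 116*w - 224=-2*w^3 + 10*w^2 + 114*w - 378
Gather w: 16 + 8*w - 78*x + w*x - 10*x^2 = w*(x + 8) - 10*x^2 - 78*x + 16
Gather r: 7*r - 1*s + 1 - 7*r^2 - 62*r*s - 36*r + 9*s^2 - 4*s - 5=-7*r^2 + r*(-62*s - 29) + 9*s^2 - 5*s - 4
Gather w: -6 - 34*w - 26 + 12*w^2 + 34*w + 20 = 12*w^2 - 12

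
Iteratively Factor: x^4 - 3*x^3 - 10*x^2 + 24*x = (x - 2)*(x^3 - x^2 - 12*x) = (x - 4)*(x - 2)*(x^2 + 3*x) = x*(x - 4)*(x - 2)*(x + 3)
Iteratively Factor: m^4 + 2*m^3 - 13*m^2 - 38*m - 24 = (m - 4)*(m^3 + 6*m^2 + 11*m + 6) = (m - 4)*(m + 3)*(m^2 + 3*m + 2) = (m - 4)*(m + 1)*(m + 3)*(m + 2)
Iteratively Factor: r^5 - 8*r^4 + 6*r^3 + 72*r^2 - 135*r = (r + 3)*(r^4 - 11*r^3 + 39*r^2 - 45*r) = (r - 3)*(r + 3)*(r^3 - 8*r^2 + 15*r) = (r - 5)*(r - 3)*(r + 3)*(r^2 - 3*r) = r*(r - 5)*(r - 3)*(r + 3)*(r - 3)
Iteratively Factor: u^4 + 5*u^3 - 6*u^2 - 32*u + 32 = (u - 1)*(u^3 + 6*u^2 - 32) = (u - 1)*(u + 4)*(u^2 + 2*u - 8) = (u - 2)*(u - 1)*(u + 4)*(u + 4)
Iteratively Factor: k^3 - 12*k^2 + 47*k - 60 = (k - 5)*(k^2 - 7*k + 12) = (k - 5)*(k - 3)*(k - 4)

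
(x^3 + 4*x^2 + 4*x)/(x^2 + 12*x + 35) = x*(x^2 + 4*x + 4)/(x^2 + 12*x + 35)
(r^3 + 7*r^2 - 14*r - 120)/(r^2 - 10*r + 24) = (r^2 + 11*r + 30)/(r - 6)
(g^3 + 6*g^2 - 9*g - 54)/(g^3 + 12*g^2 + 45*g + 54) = (g - 3)/(g + 3)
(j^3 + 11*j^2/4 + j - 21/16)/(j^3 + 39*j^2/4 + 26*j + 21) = (j^2 + j - 3/4)/(j^2 + 8*j + 12)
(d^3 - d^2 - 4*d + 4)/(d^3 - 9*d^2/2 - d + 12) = 2*(d^2 + d - 2)/(2*d^2 - 5*d - 12)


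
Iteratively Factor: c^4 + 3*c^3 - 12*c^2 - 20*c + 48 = (c + 4)*(c^3 - c^2 - 8*c + 12) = (c - 2)*(c + 4)*(c^2 + c - 6) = (c - 2)^2*(c + 4)*(c + 3)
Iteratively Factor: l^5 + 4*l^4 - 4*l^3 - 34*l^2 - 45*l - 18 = (l + 1)*(l^4 + 3*l^3 - 7*l^2 - 27*l - 18) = (l - 3)*(l + 1)*(l^3 + 6*l^2 + 11*l + 6) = (l - 3)*(l + 1)*(l + 3)*(l^2 + 3*l + 2) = (l - 3)*(l + 1)*(l + 2)*(l + 3)*(l + 1)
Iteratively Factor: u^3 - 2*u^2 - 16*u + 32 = (u - 4)*(u^2 + 2*u - 8) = (u - 4)*(u + 4)*(u - 2)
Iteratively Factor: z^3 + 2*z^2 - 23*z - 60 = (z + 3)*(z^2 - z - 20) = (z + 3)*(z + 4)*(z - 5)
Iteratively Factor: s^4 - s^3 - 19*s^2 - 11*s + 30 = (s - 5)*(s^3 + 4*s^2 + s - 6) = (s - 5)*(s - 1)*(s^2 + 5*s + 6) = (s - 5)*(s - 1)*(s + 3)*(s + 2)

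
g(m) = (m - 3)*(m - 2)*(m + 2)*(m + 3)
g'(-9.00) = -2682.00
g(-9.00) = 5544.00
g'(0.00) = 0.00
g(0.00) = 36.00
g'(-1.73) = 24.27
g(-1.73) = 6.05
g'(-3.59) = -91.73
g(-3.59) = 34.56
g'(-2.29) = 11.50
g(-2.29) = -4.67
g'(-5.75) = -610.94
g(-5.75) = 699.32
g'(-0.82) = 19.11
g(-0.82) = 27.71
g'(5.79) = 625.88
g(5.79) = 724.05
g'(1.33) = -25.17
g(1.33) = 16.13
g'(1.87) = -22.46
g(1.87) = 2.77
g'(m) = (m - 3)*(m - 2)*(m + 2) + (m - 3)*(m - 2)*(m + 3) + (m - 3)*(m + 2)*(m + 3) + (m - 2)*(m + 2)*(m + 3) = 4*m^3 - 26*m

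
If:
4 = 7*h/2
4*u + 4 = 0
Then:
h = 8/7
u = -1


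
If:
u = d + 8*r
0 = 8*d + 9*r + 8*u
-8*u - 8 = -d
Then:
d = 584/513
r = -128/513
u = -440/513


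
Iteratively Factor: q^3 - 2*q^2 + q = (q - 1)*(q^2 - q) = q*(q - 1)*(q - 1)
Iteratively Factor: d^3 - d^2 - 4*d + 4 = (d - 1)*(d^2 - 4) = (d - 2)*(d - 1)*(d + 2)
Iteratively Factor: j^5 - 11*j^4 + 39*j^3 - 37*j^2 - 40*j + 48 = (j - 4)*(j^4 - 7*j^3 + 11*j^2 + 7*j - 12) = (j - 4)*(j + 1)*(j^3 - 8*j^2 + 19*j - 12) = (j - 4)*(j - 3)*(j + 1)*(j^2 - 5*j + 4) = (j - 4)*(j - 3)*(j - 1)*(j + 1)*(j - 4)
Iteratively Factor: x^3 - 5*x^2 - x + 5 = (x - 1)*(x^2 - 4*x - 5) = (x - 5)*(x - 1)*(x + 1)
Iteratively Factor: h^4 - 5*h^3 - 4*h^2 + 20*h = (h - 5)*(h^3 - 4*h) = (h - 5)*(h - 2)*(h^2 + 2*h) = (h - 5)*(h - 2)*(h + 2)*(h)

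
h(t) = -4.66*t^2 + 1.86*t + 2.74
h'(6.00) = -54.06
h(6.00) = -153.86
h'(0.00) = 1.86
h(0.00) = 2.74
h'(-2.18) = 22.18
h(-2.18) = -23.46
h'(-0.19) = 3.63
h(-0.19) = 2.22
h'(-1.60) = 16.77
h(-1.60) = -12.17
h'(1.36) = -10.82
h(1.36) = -3.35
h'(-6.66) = 63.93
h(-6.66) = -216.34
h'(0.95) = -6.99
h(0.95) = 0.30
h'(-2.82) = 28.14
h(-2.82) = -39.56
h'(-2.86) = 28.52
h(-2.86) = -40.70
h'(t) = 1.86 - 9.32*t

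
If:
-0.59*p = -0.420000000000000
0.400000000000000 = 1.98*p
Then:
No Solution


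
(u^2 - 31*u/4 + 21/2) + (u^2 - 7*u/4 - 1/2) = 2*u^2 - 19*u/2 + 10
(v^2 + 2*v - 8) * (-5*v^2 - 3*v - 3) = -5*v^4 - 13*v^3 + 31*v^2 + 18*v + 24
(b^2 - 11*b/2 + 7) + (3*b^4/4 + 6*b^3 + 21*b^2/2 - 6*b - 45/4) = 3*b^4/4 + 6*b^3 + 23*b^2/2 - 23*b/2 - 17/4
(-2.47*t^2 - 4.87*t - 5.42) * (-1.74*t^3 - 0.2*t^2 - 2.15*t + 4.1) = 4.2978*t^5 + 8.9678*t^4 + 15.7153*t^3 + 1.4275*t^2 - 8.314*t - 22.222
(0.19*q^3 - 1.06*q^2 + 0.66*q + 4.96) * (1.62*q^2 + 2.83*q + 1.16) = 0.3078*q^5 - 1.1795*q^4 - 1.7102*q^3 + 8.6734*q^2 + 14.8024*q + 5.7536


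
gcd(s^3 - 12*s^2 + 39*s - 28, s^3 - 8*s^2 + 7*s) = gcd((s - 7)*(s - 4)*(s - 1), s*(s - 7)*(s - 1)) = s^2 - 8*s + 7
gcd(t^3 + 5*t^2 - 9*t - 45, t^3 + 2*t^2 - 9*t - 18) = t^2 - 9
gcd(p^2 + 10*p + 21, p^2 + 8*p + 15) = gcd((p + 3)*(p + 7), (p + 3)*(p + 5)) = p + 3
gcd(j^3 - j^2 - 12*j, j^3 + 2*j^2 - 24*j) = j^2 - 4*j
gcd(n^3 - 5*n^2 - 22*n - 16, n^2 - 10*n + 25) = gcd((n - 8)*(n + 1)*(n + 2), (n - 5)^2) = 1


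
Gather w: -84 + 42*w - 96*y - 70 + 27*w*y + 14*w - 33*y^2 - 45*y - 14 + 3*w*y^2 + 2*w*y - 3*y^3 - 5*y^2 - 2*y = w*(3*y^2 + 29*y + 56) - 3*y^3 - 38*y^2 - 143*y - 168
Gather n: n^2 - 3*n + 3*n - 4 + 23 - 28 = n^2 - 9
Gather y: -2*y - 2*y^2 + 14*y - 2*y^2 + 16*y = -4*y^2 + 28*y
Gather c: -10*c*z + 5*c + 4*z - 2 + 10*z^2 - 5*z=c*(5 - 10*z) + 10*z^2 - z - 2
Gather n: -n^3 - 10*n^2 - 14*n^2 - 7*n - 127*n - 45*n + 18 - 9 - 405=-n^3 - 24*n^2 - 179*n - 396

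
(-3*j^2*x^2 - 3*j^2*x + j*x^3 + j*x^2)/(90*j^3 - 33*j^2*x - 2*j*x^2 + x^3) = j*x*(x + 1)/(-30*j^2 + j*x + x^2)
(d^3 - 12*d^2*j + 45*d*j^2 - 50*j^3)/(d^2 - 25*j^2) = (d^2 - 7*d*j + 10*j^2)/(d + 5*j)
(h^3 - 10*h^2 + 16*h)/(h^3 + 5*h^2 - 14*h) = (h - 8)/(h + 7)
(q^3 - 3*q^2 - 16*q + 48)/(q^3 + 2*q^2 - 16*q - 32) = (q - 3)/(q + 2)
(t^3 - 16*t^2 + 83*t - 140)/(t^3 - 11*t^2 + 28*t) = (t - 5)/t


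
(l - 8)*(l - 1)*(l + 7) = l^3 - 2*l^2 - 55*l + 56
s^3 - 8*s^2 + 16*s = s*(s - 4)^2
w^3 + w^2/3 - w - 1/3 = (w - 1)*(w + 1/3)*(w + 1)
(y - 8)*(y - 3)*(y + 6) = y^3 - 5*y^2 - 42*y + 144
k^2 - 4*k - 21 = (k - 7)*(k + 3)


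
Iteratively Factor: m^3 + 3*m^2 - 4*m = (m)*(m^2 + 3*m - 4) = m*(m + 4)*(m - 1)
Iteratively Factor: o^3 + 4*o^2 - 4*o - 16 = (o + 4)*(o^2 - 4) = (o - 2)*(o + 4)*(o + 2)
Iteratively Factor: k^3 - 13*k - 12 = (k + 1)*(k^2 - k - 12) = (k + 1)*(k + 3)*(k - 4)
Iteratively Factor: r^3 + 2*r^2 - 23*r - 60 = (r + 4)*(r^2 - 2*r - 15) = (r + 3)*(r + 4)*(r - 5)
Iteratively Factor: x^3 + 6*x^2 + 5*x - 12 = (x + 4)*(x^2 + 2*x - 3) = (x - 1)*(x + 4)*(x + 3)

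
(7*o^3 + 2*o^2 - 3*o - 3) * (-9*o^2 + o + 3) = -63*o^5 - 11*o^4 + 50*o^3 + 30*o^2 - 12*o - 9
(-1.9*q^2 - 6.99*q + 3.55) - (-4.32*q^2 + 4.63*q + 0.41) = 2.42*q^2 - 11.62*q + 3.14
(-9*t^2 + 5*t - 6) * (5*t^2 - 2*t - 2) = -45*t^4 + 43*t^3 - 22*t^2 + 2*t + 12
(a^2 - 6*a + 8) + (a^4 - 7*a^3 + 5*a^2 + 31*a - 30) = a^4 - 7*a^3 + 6*a^2 + 25*a - 22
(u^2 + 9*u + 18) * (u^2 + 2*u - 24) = u^4 + 11*u^3 + 12*u^2 - 180*u - 432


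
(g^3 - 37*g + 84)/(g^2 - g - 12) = (g^2 + 4*g - 21)/(g + 3)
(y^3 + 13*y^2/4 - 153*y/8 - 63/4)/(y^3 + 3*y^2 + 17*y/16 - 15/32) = 4*(2*y^2 + 5*y - 42)/(8*y^2 + 18*y - 5)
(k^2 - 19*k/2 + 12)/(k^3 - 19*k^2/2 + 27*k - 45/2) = (k - 8)/(k^2 - 8*k + 15)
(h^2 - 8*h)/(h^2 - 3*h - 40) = h/(h + 5)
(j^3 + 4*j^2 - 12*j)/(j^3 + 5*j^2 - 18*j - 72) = j*(j - 2)/(j^2 - j - 12)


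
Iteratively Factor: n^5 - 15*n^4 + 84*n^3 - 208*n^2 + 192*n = (n - 4)*(n^4 - 11*n^3 + 40*n^2 - 48*n) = (n - 4)^2*(n^3 - 7*n^2 + 12*n) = (n - 4)^2*(n - 3)*(n^2 - 4*n) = (n - 4)^3*(n - 3)*(n)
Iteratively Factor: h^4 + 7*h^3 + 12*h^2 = (h)*(h^3 + 7*h^2 + 12*h) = h*(h + 4)*(h^2 + 3*h) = h^2*(h + 4)*(h + 3)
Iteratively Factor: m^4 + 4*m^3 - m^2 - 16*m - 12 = (m + 1)*(m^3 + 3*m^2 - 4*m - 12) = (m + 1)*(m + 3)*(m^2 - 4) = (m - 2)*(m + 1)*(m + 3)*(m + 2)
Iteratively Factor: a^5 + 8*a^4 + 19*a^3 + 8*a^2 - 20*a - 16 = (a - 1)*(a^4 + 9*a^3 + 28*a^2 + 36*a + 16) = (a - 1)*(a + 1)*(a^3 + 8*a^2 + 20*a + 16) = (a - 1)*(a + 1)*(a + 2)*(a^2 + 6*a + 8) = (a - 1)*(a + 1)*(a + 2)^2*(a + 4)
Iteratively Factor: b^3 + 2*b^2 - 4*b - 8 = (b - 2)*(b^2 + 4*b + 4) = (b - 2)*(b + 2)*(b + 2)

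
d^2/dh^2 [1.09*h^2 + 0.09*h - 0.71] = 2.18000000000000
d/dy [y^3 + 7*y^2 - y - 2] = 3*y^2 + 14*y - 1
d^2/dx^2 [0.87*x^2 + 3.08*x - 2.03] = 1.74000000000000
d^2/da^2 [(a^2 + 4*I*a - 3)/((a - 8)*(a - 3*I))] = (a^3*(16 + 14*I) + a^2*(-18 - 144*I) + a*(720 + 54*I) - 3018 - 720*I)/(a^6 + a^5*(-24 - 9*I) + a^4*(165 + 216*I) + a^3*(136 - 1701*I) + a^2*(-5184 + 3960*I) + a*(13824 + 5184*I) - 13824*I)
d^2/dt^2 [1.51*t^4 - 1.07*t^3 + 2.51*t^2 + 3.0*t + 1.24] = 18.12*t^2 - 6.42*t + 5.02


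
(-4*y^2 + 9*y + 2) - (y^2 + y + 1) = -5*y^2 + 8*y + 1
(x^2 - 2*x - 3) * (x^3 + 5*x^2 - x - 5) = x^5 + 3*x^4 - 14*x^3 - 18*x^2 + 13*x + 15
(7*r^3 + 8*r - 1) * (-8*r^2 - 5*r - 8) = -56*r^5 - 35*r^4 - 120*r^3 - 32*r^2 - 59*r + 8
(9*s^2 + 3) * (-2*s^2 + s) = -18*s^4 + 9*s^3 - 6*s^2 + 3*s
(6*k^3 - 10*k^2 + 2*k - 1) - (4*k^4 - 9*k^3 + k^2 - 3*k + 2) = -4*k^4 + 15*k^3 - 11*k^2 + 5*k - 3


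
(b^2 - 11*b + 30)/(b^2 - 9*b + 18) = (b - 5)/(b - 3)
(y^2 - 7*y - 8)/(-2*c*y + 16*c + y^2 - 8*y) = (y + 1)/(-2*c + y)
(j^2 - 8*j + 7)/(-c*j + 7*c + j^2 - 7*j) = (1 - j)/(c - j)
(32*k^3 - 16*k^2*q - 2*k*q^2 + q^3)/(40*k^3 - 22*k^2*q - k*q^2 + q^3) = (4*k + q)/(5*k + q)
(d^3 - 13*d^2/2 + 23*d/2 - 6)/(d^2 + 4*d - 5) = (d^2 - 11*d/2 + 6)/(d + 5)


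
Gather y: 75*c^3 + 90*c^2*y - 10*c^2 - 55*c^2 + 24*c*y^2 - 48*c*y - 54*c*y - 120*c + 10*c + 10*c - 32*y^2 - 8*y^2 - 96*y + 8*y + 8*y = 75*c^3 - 65*c^2 - 100*c + y^2*(24*c - 40) + y*(90*c^2 - 102*c - 80)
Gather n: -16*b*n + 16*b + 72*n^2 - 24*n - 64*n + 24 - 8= 16*b + 72*n^2 + n*(-16*b - 88) + 16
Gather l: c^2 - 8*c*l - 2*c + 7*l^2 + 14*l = c^2 - 2*c + 7*l^2 + l*(14 - 8*c)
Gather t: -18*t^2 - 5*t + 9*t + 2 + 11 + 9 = -18*t^2 + 4*t + 22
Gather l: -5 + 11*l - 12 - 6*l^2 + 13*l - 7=-6*l^2 + 24*l - 24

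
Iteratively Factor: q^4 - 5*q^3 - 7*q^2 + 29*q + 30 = (q + 2)*(q^3 - 7*q^2 + 7*q + 15) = (q - 5)*(q + 2)*(q^2 - 2*q - 3) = (q - 5)*(q - 3)*(q + 2)*(q + 1)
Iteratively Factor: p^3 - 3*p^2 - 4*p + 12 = (p - 3)*(p^2 - 4) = (p - 3)*(p - 2)*(p + 2)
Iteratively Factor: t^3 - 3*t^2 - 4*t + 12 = (t + 2)*(t^2 - 5*t + 6) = (t - 3)*(t + 2)*(t - 2)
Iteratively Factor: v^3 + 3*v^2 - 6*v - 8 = (v + 1)*(v^2 + 2*v - 8) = (v - 2)*(v + 1)*(v + 4)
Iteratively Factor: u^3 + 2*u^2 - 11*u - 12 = (u + 1)*(u^2 + u - 12) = (u - 3)*(u + 1)*(u + 4)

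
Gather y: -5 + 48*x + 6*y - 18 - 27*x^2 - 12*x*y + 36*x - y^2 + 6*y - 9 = -27*x^2 + 84*x - y^2 + y*(12 - 12*x) - 32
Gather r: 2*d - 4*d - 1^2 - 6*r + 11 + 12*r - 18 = -2*d + 6*r - 8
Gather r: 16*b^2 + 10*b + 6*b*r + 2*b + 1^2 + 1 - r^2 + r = 16*b^2 + 12*b - r^2 + r*(6*b + 1) + 2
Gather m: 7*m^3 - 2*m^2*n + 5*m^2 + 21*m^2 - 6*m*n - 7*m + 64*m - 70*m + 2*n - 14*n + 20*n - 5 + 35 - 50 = 7*m^3 + m^2*(26 - 2*n) + m*(-6*n - 13) + 8*n - 20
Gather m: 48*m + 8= 48*m + 8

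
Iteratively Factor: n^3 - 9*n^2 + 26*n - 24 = (n - 4)*(n^2 - 5*n + 6) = (n - 4)*(n - 2)*(n - 3)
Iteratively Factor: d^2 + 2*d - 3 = (d - 1)*(d + 3)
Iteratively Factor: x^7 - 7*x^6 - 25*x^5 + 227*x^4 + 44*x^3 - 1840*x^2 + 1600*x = (x - 5)*(x^6 - 2*x^5 - 35*x^4 + 52*x^3 + 304*x^2 - 320*x) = x*(x - 5)*(x^5 - 2*x^4 - 35*x^3 + 52*x^2 + 304*x - 320) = x*(x - 5)*(x + 4)*(x^4 - 6*x^3 - 11*x^2 + 96*x - 80) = x*(x - 5)*(x + 4)^2*(x^3 - 10*x^2 + 29*x - 20) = x*(x - 5)*(x - 4)*(x + 4)^2*(x^2 - 6*x + 5) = x*(x - 5)^2*(x - 4)*(x + 4)^2*(x - 1)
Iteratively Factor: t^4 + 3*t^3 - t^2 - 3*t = (t - 1)*(t^3 + 4*t^2 + 3*t) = (t - 1)*(t + 1)*(t^2 + 3*t) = t*(t - 1)*(t + 1)*(t + 3)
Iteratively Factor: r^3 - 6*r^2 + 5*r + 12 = (r - 3)*(r^2 - 3*r - 4) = (r - 3)*(r + 1)*(r - 4)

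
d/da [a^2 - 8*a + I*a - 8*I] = 2*a - 8 + I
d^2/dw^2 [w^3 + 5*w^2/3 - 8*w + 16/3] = 6*w + 10/3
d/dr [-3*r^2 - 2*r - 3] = -6*r - 2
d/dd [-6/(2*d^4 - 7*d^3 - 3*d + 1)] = 6*(8*d^3 - 21*d^2 - 3)/(2*d^4 - 7*d^3 - 3*d + 1)^2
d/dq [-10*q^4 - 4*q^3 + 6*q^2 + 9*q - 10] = -40*q^3 - 12*q^2 + 12*q + 9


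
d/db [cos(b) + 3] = -sin(b)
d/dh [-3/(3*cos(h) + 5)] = -9*sin(h)/(3*cos(h) + 5)^2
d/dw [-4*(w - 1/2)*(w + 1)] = -8*w - 2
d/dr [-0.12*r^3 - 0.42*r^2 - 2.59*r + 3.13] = -0.36*r^2 - 0.84*r - 2.59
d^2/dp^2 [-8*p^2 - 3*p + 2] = -16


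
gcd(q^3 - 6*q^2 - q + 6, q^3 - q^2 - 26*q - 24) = q^2 - 5*q - 6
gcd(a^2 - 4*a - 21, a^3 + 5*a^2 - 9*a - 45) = a + 3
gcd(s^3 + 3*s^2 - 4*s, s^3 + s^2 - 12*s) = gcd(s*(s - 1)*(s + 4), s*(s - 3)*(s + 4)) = s^2 + 4*s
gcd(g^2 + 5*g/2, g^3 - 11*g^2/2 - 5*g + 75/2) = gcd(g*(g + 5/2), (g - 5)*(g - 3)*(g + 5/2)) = g + 5/2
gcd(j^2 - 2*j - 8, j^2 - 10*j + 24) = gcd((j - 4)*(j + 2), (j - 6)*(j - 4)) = j - 4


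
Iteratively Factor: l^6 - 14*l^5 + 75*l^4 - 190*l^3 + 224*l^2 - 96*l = (l - 3)*(l^5 - 11*l^4 + 42*l^3 - 64*l^2 + 32*l) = (l - 3)*(l - 1)*(l^4 - 10*l^3 + 32*l^2 - 32*l) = (l - 4)*(l - 3)*(l - 1)*(l^3 - 6*l^2 + 8*l) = l*(l - 4)*(l - 3)*(l - 1)*(l^2 - 6*l + 8) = l*(l - 4)^2*(l - 3)*(l - 1)*(l - 2)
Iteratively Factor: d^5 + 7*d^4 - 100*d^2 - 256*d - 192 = (d + 2)*(d^4 + 5*d^3 - 10*d^2 - 80*d - 96) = (d - 4)*(d + 2)*(d^3 + 9*d^2 + 26*d + 24) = (d - 4)*(d + 2)*(d + 4)*(d^2 + 5*d + 6) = (d - 4)*(d + 2)*(d + 3)*(d + 4)*(d + 2)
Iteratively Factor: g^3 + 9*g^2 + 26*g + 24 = (g + 2)*(g^2 + 7*g + 12) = (g + 2)*(g + 3)*(g + 4)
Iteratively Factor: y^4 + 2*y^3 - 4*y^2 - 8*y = (y + 2)*(y^3 - 4*y) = (y - 2)*(y + 2)*(y^2 + 2*y) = (y - 2)*(y + 2)^2*(y)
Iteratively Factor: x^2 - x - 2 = (x + 1)*(x - 2)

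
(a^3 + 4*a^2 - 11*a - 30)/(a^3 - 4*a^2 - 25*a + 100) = (a^2 - a - 6)/(a^2 - 9*a + 20)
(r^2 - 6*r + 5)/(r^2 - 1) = (r - 5)/(r + 1)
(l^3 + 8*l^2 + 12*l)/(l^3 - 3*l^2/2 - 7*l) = 2*(l + 6)/(2*l - 7)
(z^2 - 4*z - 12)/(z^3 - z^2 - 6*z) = (z - 6)/(z*(z - 3))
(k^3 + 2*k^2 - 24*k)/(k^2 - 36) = k*(k - 4)/(k - 6)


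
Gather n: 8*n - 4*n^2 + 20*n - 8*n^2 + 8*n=-12*n^2 + 36*n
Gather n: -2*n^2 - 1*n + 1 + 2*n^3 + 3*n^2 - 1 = 2*n^3 + n^2 - n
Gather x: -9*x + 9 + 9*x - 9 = 0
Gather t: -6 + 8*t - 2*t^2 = -2*t^2 + 8*t - 6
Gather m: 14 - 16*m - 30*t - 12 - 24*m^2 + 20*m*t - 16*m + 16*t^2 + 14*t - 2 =-24*m^2 + m*(20*t - 32) + 16*t^2 - 16*t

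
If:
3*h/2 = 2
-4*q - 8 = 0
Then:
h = 4/3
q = -2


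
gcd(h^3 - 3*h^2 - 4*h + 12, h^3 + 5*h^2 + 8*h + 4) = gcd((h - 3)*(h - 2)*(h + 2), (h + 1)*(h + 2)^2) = h + 2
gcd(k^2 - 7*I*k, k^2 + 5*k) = k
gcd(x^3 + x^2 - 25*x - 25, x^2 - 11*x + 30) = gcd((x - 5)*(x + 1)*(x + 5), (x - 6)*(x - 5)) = x - 5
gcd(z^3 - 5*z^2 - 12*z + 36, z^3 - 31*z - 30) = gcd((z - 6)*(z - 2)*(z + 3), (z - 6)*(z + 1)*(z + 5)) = z - 6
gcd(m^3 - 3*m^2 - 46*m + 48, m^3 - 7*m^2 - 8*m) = m - 8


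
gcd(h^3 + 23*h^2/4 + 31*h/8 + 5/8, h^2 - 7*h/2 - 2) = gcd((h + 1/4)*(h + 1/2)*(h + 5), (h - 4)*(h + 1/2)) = h + 1/2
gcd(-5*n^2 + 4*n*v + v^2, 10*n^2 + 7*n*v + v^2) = 5*n + v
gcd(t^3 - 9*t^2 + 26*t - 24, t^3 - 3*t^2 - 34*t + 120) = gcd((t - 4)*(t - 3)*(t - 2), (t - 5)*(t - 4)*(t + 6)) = t - 4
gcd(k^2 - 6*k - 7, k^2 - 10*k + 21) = k - 7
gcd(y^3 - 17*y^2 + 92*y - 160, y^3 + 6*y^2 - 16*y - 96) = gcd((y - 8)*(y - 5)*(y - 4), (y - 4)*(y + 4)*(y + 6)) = y - 4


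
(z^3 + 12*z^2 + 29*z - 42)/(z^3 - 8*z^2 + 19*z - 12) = (z^2 + 13*z + 42)/(z^2 - 7*z + 12)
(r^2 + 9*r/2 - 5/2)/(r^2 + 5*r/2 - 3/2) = (r + 5)/(r + 3)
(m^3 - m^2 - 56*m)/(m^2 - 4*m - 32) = m*(m + 7)/(m + 4)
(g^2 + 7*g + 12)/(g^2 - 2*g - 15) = (g + 4)/(g - 5)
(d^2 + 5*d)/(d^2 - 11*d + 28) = d*(d + 5)/(d^2 - 11*d + 28)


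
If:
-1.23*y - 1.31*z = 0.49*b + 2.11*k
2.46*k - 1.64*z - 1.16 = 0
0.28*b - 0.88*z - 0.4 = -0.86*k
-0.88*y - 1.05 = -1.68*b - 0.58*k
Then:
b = 0.01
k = 0.49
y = -0.86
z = 0.02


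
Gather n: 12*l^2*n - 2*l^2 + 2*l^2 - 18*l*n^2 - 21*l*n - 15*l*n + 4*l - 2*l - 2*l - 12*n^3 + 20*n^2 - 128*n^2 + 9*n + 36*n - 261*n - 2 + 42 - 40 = -12*n^3 + n^2*(-18*l - 108) + n*(12*l^2 - 36*l - 216)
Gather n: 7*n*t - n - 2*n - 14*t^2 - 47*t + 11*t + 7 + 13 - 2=n*(7*t - 3) - 14*t^2 - 36*t + 18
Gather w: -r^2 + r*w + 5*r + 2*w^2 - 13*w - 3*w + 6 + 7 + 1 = -r^2 + 5*r + 2*w^2 + w*(r - 16) + 14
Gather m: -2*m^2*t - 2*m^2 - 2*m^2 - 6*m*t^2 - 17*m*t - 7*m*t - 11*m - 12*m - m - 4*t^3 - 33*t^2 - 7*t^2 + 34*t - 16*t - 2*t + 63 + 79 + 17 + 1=m^2*(-2*t - 4) + m*(-6*t^2 - 24*t - 24) - 4*t^3 - 40*t^2 + 16*t + 160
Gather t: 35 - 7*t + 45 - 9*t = 80 - 16*t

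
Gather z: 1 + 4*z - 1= 4*z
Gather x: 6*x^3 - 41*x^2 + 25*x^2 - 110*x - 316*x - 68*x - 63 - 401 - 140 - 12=6*x^3 - 16*x^2 - 494*x - 616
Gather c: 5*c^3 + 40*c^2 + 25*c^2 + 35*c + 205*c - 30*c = 5*c^3 + 65*c^2 + 210*c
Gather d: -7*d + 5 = 5 - 7*d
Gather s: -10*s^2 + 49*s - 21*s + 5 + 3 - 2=-10*s^2 + 28*s + 6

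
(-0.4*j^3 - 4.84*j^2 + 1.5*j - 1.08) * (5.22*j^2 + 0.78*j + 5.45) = -2.088*j^5 - 25.5768*j^4 + 1.8748*j^3 - 30.8456*j^2 + 7.3326*j - 5.886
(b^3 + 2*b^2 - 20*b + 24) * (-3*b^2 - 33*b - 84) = -3*b^5 - 39*b^4 - 90*b^3 + 420*b^2 + 888*b - 2016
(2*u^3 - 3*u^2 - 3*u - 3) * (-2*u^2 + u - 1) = -4*u^5 + 8*u^4 + u^3 + 6*u^2 + 3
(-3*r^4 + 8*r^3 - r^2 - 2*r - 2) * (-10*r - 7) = 30*r^5 - 59*r^4 - 46*r^3 + 27*r^2 + 34*r + 14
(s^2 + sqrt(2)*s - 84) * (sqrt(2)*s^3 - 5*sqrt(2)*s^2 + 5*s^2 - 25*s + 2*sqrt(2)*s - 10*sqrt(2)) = sqrt(2)*s^5 - 5*sqrt(2)*s^4 + 7*s^4 - 77*sqrt(2)*s^3 - 35*s^3 - 416*s^2 + 385*sqrt(2)*s^2 - 168*sqrt(2)*s + 2080*s + 840*sqrt(2)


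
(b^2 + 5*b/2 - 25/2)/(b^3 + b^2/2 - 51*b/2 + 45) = (b + 5)/(b^2 + 3*b - 18)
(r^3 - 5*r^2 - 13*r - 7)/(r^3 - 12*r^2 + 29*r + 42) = (r + 1)/(r - 6)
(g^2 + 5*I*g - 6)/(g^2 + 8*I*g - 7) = (g^2 + 5*I*g - 6)/(g^2 + 8*I*g - 7)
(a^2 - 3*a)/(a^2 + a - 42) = a*(a - 3)/(a^2 + a - 42)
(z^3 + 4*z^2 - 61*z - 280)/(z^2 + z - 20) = (z^2 - z - 56)/(z - 4)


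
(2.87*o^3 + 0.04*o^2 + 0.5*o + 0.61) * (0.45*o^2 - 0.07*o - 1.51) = 1.2915*o^5 - 0.1829*o^4 - 4.1115*o^3 + 0.1791*o^2 - 0.7977*o - 0.9211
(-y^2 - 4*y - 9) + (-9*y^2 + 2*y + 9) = -10*y^2 - 2*y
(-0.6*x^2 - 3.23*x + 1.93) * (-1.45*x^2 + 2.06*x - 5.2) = 0.87*x^4 + 3.4475*x^3 - 6.3323*x^2 + 20.7718*x - 10.036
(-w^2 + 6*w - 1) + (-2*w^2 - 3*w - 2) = -3*w^2 + 3*w - 3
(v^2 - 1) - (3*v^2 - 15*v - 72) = -2*v^2 + 15*v + 71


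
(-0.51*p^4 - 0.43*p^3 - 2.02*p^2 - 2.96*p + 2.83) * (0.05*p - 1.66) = -0.0255*p^5 + 0.8251*p^4 + 0.6128*p^3 + 3.2052*p^2 + 5.0551*p - 4.6978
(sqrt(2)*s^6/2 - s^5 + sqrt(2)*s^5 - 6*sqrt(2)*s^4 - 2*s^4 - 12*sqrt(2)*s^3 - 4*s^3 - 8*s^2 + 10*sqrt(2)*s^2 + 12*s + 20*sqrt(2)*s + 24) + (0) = sqrt(2)*s^6/2 - s^5 + sqrt(2)*s^5 - 6*sqrt(2)*s^4 - 2*s^4 - 12*sqrt(2)*s^3 - 4*s^3 - 8*s^2 + 10*sqrt(2)*s^2 + 12*s + 20*sqrt(2)*s + 24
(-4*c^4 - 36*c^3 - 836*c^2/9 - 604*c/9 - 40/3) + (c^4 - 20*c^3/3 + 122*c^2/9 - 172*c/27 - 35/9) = -3*c^4 - 128*c^3/3 - 238*c^2/3 - 1984*c/27 - 155/9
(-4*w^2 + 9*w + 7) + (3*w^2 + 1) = -w^2 + 9*w + 8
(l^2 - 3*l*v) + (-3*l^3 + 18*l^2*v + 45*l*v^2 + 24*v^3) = -3*l^3 + 18*l^2*v + l^2 + 45*l*v^2 - 3*l*v + 24*v^3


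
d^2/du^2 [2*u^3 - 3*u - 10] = 12*u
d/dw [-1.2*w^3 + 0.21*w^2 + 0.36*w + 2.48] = -3.6*w^2 + 0.42*w + 0.36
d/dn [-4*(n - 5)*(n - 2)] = 28 - 8*n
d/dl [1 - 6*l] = -6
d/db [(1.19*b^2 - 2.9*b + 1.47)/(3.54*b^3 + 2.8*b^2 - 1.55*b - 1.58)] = (-4.2126*b^4 + 20.532*b^3 - 9.3359*b^2 - 11.9924*b + 6.8605)/(12.5316*b^6 + 19.824*b^5 - 3.134*b^4 - 19.8664*b^3 - 6.4455*b^2 + 4.898*b + 2.4964)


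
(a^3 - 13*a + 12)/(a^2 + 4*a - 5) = (a^2 + a - 12)/(a + 5)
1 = 1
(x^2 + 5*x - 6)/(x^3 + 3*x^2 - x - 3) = (x + 6)/(x^2 + 4*x + 3)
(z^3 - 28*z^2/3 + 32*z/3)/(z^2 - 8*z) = z - 4/3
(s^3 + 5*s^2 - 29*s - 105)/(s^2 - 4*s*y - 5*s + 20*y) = (-s^2 - 10*s - 21)/(-s + 4*y)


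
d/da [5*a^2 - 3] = 10*a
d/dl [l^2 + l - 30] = 2*l + 1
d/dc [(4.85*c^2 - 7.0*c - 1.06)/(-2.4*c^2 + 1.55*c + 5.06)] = (-9.2825*c^2 + 43.994*c - 33.777)/(5.76*c^4 - 7.44*c^3 - 21.8855*c^2 + 15.686*c + 25.6036)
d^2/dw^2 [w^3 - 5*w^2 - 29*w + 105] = 6*w - 10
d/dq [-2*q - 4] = -2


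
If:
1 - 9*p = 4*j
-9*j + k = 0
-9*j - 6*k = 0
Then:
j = 0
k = 0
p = 1/9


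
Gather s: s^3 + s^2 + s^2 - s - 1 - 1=s^3 + 2*s^2 - s - 2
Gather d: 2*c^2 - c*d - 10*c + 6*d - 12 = 2*c^2 - 10*c + d*(6 - c) - 12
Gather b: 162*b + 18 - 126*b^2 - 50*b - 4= -126*b^2 + 112*b + 14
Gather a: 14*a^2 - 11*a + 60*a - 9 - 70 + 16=14*a^2 + 49*a - 63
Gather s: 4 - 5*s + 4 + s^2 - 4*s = s^2 - 9*s + 8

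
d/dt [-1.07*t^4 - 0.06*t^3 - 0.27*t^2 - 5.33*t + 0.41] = -4.28*t^3 - 0.18*t^2 - 0.54*t - 5.33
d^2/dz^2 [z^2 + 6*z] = 2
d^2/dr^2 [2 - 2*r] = 0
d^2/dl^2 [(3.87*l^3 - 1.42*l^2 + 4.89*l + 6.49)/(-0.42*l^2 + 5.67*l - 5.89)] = (8.88178419700125e-16*l^5 - 4.26325641456066e-14*l^4 - 224.64729*l^3 + 747.516294*l^2 - 640.237554*l - 613.273048)/(0.074088*l^6 - 3.000564*l^5 + 43.624602*l^4 - 266.442939*l^3 + 611.783109*l^2 - 590.112621*l + 204.336469)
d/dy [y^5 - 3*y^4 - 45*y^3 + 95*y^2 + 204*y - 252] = 5*y^4 - 12*y^3 - 135*y^2 + 190*y + 204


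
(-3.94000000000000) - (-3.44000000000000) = -0.500000000000000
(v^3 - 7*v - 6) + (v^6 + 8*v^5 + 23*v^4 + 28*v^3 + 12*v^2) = v^6 + 8*v^5 + 23*v^4 + 29*v^3 + 12*v^2 - 7*v - 6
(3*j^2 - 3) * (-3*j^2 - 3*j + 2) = -9*j^4 - 9*j^3 + 15*j^2 + 9*j - 6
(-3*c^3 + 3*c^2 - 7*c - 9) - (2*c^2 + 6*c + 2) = -3*c^3 + c^2 - 13*c - 11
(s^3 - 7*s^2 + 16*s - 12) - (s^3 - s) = -7*s^2 + 17*s - 12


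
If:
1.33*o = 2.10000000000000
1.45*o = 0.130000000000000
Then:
No Solution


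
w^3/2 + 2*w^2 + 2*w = w*(w/2 + 1)*(w + 2)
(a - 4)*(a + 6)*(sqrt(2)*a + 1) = sqrt(2)*a^3 + a^2 + 2*sqrt(2)*a^2 - 24*sqrt(2)*a + 2*a - 24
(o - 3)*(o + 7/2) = o^2 + o/2 - 21/2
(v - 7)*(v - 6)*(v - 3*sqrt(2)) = v^3 - 13*v^2 - 3*sqrt(2)*v^2 + 42*v + 39*sqrt(2)*v - 126*sqrt(2)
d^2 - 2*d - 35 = (d - 7)*(d + 5)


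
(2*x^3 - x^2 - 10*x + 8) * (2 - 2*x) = -4*x^4 + 6*x^3 + 18*x^2 - 36*x + 16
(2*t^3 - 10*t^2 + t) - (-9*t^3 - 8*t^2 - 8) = 11*t^3 - 2*t^2 + t + 8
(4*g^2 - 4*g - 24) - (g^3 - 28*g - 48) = -g^3 + 4*g^2 + 24*g + 24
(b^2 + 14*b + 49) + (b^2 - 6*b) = 2*b^2 + 8*b + 49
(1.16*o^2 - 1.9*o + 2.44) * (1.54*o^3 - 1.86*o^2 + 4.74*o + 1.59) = 1.7864*o^5 - 5.0836*o^4 + 12.79*o^3 - 11.7*o^2 + 8.5446*o + 3.8796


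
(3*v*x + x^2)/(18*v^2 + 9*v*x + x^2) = x/(6*v + x)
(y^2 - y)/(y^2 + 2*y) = (y - 1)/(y + 2)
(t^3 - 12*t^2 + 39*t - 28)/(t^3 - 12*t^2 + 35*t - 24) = (t^2 - 11*t + 28)/(t^2 - 11*t + 24)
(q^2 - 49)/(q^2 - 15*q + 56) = (q + 7)/(q - 8)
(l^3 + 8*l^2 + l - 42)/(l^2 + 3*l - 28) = (l^2 + l - 6)/(l - 4)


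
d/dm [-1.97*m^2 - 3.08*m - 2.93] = -3.94*m - 3.08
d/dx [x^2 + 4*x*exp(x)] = 4*x*exp(x) + 2*x + 4*exp(x)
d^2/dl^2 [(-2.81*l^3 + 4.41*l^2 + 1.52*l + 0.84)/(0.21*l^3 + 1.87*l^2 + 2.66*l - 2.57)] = (4.44089209850063e-16*l^7 + 2.595936*l^6 + 9.82018800000001*l^5 - 28.953288*l^4 - 63.115076*l^3 + 272.706294*l^2 - 39.73875*l + 98.998186)/(0.009261*l^9 + 0.247401*l^8 + 2.554965*l^7 + 12.466684*l^6 + 26.307456*l^5 + 4.119405*l^4 - 53.719981*l^3 - 17.499387*l^2 + 52.707102*l - 16.974593)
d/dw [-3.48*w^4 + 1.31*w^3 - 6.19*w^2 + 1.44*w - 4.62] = -13.92*w^3 + 3.93*w^2 - 12.38*w + 1.44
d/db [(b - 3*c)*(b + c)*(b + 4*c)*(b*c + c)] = c*(4*b^3 + 6*b^2*c + 3*b^2 - 22*b*c^2 + 4*b*c - 12*c^3 - 11*c^2)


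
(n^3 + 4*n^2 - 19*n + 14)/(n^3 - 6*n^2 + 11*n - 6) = (n + 7)/(n - 3)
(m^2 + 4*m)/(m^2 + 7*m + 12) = m/(m + 3)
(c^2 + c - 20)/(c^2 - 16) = (c + 5)/(c + 4)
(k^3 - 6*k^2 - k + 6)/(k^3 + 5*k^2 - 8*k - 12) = (k^2 - 7*k + 6)/(k^2 + 4*k - 12)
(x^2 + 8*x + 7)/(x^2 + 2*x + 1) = (x + 7)/(x + 1)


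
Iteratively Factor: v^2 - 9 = (v + 3)*(v - 3)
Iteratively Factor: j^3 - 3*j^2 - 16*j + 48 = (j - 4)*(j^2 + j - 12) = (j - 4)*(j + 4)*(j - 3)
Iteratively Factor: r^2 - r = (r - 1)*(r)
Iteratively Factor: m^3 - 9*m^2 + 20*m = (m - 4)*(m^2 - 5*m) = (m - 5)*(m - 4)*(m)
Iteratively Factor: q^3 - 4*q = (q)*(q^2 - 4) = q*(q + 2)*(q - 2)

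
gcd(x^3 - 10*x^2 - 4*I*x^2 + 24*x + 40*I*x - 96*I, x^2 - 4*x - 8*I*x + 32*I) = x - 4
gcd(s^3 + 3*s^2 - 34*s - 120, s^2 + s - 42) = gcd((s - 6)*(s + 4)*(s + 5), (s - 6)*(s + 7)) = s - 6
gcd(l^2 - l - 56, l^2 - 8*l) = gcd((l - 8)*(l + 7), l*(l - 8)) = l - 8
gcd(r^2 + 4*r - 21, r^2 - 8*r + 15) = r - 3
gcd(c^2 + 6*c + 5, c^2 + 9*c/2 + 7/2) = c + 1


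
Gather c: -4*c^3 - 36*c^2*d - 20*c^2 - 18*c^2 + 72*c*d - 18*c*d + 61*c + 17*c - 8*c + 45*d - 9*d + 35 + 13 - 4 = -4*c^3 + c^2*(-36*d - 38) + c*(54*d + 70) + 36*d + 44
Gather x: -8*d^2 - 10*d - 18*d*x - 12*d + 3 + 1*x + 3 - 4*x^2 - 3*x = -8*d^2 - 22*d - 4*x^2 + x*(-18*d - 2) + 6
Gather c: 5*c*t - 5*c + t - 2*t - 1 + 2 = c*(5*t - 5) - t + 1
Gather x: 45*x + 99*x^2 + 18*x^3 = 18*x^3 + 99*x^2 + 45*x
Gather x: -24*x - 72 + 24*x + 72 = 0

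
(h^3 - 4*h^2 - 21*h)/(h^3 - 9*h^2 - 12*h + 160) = h*(h^2 - 4*h - 21)/(h^3 - 9*h^2 - 12*h + 160)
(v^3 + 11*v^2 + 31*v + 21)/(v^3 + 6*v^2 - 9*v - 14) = (v + 3)/(v - 2)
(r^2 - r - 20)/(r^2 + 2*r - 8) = (r - 5)/(r - 2)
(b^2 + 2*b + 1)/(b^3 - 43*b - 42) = (b + 1)/(b^2 - b - 42)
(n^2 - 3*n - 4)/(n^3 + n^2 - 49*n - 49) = (n - 4)/(n^2 - 49)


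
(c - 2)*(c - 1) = c^2 - 3*c + 2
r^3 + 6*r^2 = r^2*(r + 6)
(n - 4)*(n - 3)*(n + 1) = n^3 - 6*n^2 + 5*n + 12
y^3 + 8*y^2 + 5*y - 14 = (y - 1)*(y + 2)*(y + 7)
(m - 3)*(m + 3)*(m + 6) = m^3 + 6*m^2 - 9*m - 54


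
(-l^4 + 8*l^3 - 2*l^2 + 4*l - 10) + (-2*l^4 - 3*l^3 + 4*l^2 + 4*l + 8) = -3*l^4 + 5*l^3 + 2*l^2 + 8*l - 2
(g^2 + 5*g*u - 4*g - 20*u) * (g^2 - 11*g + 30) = g^4 + 5*g^3*u - 15*g^3 - 75*g^2*u + 74*g^2 + 370*g*u - 120*g - 600*u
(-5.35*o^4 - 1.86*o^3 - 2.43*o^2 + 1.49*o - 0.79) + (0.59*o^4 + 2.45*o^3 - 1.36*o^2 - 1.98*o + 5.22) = -4.76*o^4 + 0.59*o^3 - 3.79*o^2 - 0.49*o + 4.43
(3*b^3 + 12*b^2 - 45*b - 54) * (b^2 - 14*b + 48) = 3*b^5 - 30*b^4 - 69*b^3 + 1152*b^2 - 1404*b - 2592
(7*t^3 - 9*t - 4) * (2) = 14*t^3 - 18*t - 8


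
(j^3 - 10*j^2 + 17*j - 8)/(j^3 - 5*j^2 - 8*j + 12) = (j^2 - 9*j + 8)/(j^2 - 4*j - 12)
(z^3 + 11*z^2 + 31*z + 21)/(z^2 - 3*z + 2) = (z^3 + 11*z^2 + 31*z + 21)/(z^2 - 3*z + 2)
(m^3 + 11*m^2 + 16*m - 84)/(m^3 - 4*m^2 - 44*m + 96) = (m + 7)/(m - 8)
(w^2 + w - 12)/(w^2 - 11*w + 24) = (w + 4)/(w - 8)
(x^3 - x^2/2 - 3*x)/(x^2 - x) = (x^2 - x/2 - 3)/(x - 1)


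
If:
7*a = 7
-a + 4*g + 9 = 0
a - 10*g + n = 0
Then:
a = 1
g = -2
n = -21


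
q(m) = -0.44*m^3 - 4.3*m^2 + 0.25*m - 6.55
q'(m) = -1.32*m^2 - 8.6*m + 0.25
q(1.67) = -20.17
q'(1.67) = -17.79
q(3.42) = -73.59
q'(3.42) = -44.60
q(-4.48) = -54.41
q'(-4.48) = 12.29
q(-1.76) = -17.91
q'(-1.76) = 11.30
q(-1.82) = -18.60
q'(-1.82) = 11.53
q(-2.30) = -24.52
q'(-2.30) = 13.05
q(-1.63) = -16.48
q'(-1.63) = 10.76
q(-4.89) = -59.15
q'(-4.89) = 10.74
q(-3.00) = -34.12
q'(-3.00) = 14.17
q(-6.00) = -67.81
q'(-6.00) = 4.33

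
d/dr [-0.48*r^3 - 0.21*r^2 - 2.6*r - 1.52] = -1.44*r^2 - 0.42*r - 2.6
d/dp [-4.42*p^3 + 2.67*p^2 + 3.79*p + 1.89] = -13.26*p^2 + 5.34*p + 3.79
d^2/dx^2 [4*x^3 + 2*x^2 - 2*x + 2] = 24*x + 4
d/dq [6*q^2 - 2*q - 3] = 12*q - 2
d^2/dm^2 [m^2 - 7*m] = 2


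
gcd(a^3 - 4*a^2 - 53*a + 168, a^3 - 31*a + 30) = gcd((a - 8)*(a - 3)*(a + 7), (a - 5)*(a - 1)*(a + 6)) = 1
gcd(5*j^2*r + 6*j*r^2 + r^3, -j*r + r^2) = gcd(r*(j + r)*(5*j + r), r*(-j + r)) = r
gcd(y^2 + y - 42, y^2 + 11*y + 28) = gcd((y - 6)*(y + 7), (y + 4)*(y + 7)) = y + 7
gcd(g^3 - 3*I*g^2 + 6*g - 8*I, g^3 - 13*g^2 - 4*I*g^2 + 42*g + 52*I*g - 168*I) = g - 4*I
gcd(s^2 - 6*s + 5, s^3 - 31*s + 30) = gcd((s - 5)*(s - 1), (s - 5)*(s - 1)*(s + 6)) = s^2 - 6*s + 5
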